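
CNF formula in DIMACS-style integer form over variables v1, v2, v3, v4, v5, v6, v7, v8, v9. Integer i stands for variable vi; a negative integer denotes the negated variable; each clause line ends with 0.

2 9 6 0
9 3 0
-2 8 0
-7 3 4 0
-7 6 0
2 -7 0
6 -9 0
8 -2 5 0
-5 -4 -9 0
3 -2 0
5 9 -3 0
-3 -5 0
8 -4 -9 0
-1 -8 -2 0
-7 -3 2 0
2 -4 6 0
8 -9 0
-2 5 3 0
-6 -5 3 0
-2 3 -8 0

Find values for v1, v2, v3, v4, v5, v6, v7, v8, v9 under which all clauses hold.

v1 = F, v2 = T, v3 = T, v4 = F, v5 = F, v6 = T, v7 = T, v8 = T, v9 = T

Pure literal: v1 appears only negated; assign v1 = False.
Branch on v2: take v2 = True.
  then v8 is forced to True.
  then v3 is forced to True.
  then v5 is forced to False.
  then v9 is forced to True.
  then v6 is forced to True.
v4, v7 are now unconstrained; take v4 = False, v7 = True.
Check each clause:
  1. (v2 ∨ v9 ∨ v6) — v9 is true.
  2. (v3 ∨ v9) — v9 is true.
  3. (v8 ∨ ¬v2) — v8 is true.
  4. (v4 ∨ ¬v7 ∨ v3) — v3 is true.
  5. (¬v7 ∨ v6) — v6 is true.
  6. (¬v7 ∨ v2) — v2 is true.
  7. (¬v9 ∨ v6) — v6 is true.
  8. (¬v2 ∨ v5 ∨ v8) — v8 is true.
  9. (¬v4 ∨ ¬v9 ∨ ¬v5) — ¬v5 is true.
  10. (¬v2 ∨ v3) — v3 is true.
  11. (v5 ∨ ¬v3 ∨ v9) — v9 is true.
  12. (¬v3 ∨ ¬v5) — ¬v5 is true.
  13. (¬v4 ∨ v8 ∨ ¬v9) — v8 is true.
  14. (¬v2 ∨ ¬v1 ∨ ¬v8) — ¬v1 is true.
  15. (¬v3 ∨ ¬v7 ∨ v2) — v2 is true.
  16. (¬v4 ∨ v2 ∨ v6) — v2 is true.
  17. (¬v9 ∨ v8) — v8 is true.
  18. (v5 ∨ ¬v2 ∨ v3) — v3 is true.
  19. (¬v5 ∨ ¬v6 ∨ v3) — v3 is true.
  20. (¬v8 ∨ v3 ∨ ¬v2) — v3 is true.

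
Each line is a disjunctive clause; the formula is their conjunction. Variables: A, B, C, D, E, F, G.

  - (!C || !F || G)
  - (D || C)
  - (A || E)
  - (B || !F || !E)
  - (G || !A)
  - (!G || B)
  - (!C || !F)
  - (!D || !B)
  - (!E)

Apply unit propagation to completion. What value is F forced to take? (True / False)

Unit clause (!E) sets E = False.
(A || E) with E = False leaves only A, so A = True.
In (!A || G), !A is now false; G must hold, so G = True.
In (!G || B), !G is now false; B must hold, so B = True.
(!D || !B) with B = True leaves only !D, so D = False.
In (C || D), D is now false; C must hold, so C = True.
In (!C || !F), !C is now false; !F must hold, so F = False.

False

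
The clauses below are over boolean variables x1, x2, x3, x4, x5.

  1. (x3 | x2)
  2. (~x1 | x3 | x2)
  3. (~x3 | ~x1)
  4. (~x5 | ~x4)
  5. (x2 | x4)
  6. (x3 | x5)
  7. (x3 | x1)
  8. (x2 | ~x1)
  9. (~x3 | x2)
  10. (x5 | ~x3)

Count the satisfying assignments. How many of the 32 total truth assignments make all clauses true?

2

The models are:
  x1=F x2=T x3=T x4=F x5=T
  x1=T x2=T x3=F x4=F x5=T
Count: 2.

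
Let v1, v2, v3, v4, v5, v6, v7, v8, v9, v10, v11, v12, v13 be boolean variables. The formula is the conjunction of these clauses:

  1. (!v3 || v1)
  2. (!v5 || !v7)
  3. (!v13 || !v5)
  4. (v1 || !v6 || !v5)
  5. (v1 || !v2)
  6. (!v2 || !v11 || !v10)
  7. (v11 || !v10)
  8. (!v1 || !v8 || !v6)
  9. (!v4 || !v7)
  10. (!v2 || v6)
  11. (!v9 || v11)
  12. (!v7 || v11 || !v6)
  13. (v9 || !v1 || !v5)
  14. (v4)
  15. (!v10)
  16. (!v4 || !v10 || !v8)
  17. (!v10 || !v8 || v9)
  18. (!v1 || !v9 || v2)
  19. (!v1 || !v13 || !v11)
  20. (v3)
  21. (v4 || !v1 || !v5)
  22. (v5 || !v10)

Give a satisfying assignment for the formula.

v1=True, v2=True, v3=True, v4=True, v5=False, v6=True, v7=False, v8=False, v9=False, v10=False, v11=False, v12=False, v13=True

Check each clause:
  1. (v1 || !v3) — v1 is true.
  2. (!v5 || !v7) — !v7 is true.
  3. (!v5 || !v13) — !v5 is true.
  4. (v1 || !v6 || !v5) — v1 is true.
  5. (!v2 || v1) — v1 is true.
  6. (!v10 || !v2 || !v11) — !v11 is true.
  7. (!v10 || v11) — !v10 is true.
  8. (!v6 || !v8 || !v1) — !v8 is true.
  9. (!v7 || !v4) — !v7 is true.
  10. (v6 || !v2) — v6 is true.
  11. (!v9 || v11) — !v9 is true.
  12. (!v7 || !v6 || v11) — !v7 is true.
  13. (v9 || !v1 || !v5) — !v5 is true.
  14. (v4) — v4 is true.
  15. (!v10) — !v10 is true.
  16. (!v8 || !v4 || !v10) — !v8 is true.
  17. (!v8 || v9 || !v10) — !v8 is true.
  18. (v2 || !v1 || !v9) — v2 is true.
  19. (!v13 || !v11 || !v1) — !v11 is true.
  20. (v3) — v3 is true.
  21. (!v1 || v4 || !v5) — !v5 is true.
  22. (v5 || !v10) — !v10 is true.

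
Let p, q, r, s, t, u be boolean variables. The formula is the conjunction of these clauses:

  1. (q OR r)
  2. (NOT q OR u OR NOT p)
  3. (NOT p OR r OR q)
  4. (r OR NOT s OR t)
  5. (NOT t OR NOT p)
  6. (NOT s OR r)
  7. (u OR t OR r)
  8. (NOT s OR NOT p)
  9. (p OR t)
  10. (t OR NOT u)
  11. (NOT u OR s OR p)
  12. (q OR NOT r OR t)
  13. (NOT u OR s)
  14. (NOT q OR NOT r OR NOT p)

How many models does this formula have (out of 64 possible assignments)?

7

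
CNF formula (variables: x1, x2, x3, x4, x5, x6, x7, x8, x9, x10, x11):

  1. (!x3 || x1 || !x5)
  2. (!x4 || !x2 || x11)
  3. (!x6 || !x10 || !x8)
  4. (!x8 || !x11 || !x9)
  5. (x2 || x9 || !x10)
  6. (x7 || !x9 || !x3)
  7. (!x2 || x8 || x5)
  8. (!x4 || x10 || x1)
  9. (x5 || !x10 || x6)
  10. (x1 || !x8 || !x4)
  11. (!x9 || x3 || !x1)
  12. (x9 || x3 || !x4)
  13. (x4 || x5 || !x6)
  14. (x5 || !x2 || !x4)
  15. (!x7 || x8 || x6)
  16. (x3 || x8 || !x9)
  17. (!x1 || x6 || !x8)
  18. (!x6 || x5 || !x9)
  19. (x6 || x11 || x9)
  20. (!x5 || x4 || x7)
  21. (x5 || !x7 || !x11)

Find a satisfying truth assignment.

x1=T, x2=F, x3=F, x4=F, x5=T, x6=T, x7=T, x8=F, x9=F, x10=F, x11=T

Branch on x1: take x1 = True.
For the remaining variables, x2 = False, x3 = False, x4 = False, x5 = True, x6 = True, x7 = True, x8 = False, x9 = False, x10 = False, x11 = True works.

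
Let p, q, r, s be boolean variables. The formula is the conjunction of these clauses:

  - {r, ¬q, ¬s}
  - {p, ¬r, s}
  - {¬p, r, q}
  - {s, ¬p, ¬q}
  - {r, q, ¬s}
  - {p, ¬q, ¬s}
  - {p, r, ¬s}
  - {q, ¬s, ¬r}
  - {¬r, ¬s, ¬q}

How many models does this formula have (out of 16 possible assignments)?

Satisfying assignments:
  p=F q=F r=F s=F
  p=F q=T r=F s=F
  p=T q=F r=T s=F
Count: 3.

3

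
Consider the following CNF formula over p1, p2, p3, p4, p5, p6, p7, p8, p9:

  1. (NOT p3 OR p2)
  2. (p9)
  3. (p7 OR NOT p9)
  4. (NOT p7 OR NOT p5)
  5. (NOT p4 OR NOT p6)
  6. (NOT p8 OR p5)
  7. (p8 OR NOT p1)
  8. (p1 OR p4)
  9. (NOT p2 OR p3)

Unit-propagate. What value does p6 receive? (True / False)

False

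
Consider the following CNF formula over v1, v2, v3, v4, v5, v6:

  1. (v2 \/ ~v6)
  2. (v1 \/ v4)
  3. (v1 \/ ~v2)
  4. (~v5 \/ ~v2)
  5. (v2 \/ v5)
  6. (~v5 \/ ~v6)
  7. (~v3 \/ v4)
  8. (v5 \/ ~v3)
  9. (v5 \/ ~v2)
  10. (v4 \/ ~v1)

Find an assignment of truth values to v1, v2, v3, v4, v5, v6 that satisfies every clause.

v1 = F, v2 = F, v3 = F, v4 = T, v5 = T, v6 = F

v3 occurs only negated in the remaining clauses — set v3 = False.
Pure literal: v4 appears only positively; assign v4 = True.
Try v1 = False.
  then v2 is forced to False.
  then v6 is forced to False.
  then v5 is forced to True.
Every clause has at least one true literal under this assignment.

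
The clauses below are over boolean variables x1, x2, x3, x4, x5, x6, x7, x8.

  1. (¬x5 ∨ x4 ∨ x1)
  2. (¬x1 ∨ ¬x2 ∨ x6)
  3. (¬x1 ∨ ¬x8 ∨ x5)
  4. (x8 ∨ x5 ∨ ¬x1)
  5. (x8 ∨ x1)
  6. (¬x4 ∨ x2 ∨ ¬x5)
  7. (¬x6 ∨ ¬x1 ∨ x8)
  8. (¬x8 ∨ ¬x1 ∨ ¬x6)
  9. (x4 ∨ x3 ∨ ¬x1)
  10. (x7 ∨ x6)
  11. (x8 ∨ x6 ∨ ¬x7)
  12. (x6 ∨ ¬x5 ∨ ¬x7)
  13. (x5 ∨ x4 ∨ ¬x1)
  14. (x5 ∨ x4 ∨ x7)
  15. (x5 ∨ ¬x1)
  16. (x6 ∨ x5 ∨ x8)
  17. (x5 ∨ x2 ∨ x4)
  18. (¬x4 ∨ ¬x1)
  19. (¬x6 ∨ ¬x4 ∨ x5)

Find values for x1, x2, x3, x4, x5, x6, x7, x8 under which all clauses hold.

x1 = False, x2 = True, x3 = False, x4 = True, x5 = True, x6 = True, x7 = False, x8 = True

Try x1 = False.
  then x8 is forced to True.
Set x2 = True and propagate.
Try x4 = True.
The remaining clauses are satisfied by x3 = False, x5 = True, x6 = True, x7 = False.
Every clause has at least one true literal under this assignment.
Check each clause:
  1. (x1 ∨ x4 ∨ ¬x5) — x4 is true.
  2. (¬x2 ∨ x6 ∨ ¬x1) — ¬x1 is true.
  3. (¬x8 ∨ x5 ∨ ¬x1) — x5 is true.
  4. (¬x1 ∨ x5 ∨ x8) — x8 is true.
  5. (x8 ∨ x1) — x8 is true.
  6. (¬x5 ∨ ¬x4 ∨ x2) — x2 is true.
  7. (¬x1 ∨ ¬x6 ∨ x8) — x8 is true.
  8. (¬x1 ∨ ¬x6 ∨ ¬x8) — ¬x1 is true.
  9. (x4 ∨ x3 ∨ ¬x1) — x4 is true.
  10. (x7 ∨ x6) — x6 is true.
  11. (x6 ∨ ¬x7 ∨ x8) — x8 is true.
  12. (x6 ∨ ¬x7 ∨ ¬x5) — ¬x7 is true.
  13. (¬x1 ∨ x5 ∨ x4) — x4 is true.
  14. (x5 ∨ x7 ∨ x4) — x4 is true.
  15. (¬x1 ∨ x5) — x5 is true.
  16. (x8 ∨ x6 ∨ x5) — x8 is true.
  17. (x2 ∨ x5 ∨ x4) — x2 is true.
  18. (¬x4 ∨ ¬x1) — ¬x1 is true.
  19. (x5 ∨ ¬x4 ∨ ¬x6) — x5 is true.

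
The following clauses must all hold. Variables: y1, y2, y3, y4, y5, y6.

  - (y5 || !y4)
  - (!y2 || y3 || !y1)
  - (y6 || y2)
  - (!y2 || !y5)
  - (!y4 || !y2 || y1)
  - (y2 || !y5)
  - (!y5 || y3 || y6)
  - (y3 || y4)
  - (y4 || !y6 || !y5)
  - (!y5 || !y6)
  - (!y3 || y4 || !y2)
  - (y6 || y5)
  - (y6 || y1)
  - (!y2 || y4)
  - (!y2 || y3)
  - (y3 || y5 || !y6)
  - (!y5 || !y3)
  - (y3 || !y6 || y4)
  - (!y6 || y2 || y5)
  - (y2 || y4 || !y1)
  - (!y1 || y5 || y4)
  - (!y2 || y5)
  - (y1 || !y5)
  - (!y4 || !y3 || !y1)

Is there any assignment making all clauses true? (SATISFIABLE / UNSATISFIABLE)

UNSATISFIABLE

y5 = True:
  propagation gives y2=False; an empty clause results — contradiction.
y5 = False:
  propagation gives y4=False, y3=True, y2=False, y6=True; an empty clause results — contradiction.
Every branch closes, so no satisfying assignment exists.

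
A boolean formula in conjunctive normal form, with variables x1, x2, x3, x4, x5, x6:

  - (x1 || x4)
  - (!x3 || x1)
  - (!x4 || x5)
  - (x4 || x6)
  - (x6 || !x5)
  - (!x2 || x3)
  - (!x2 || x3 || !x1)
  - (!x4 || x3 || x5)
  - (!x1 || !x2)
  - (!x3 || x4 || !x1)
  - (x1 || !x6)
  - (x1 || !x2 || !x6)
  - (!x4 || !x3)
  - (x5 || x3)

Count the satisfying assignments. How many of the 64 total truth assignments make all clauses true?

Satisfying assignments:
  x1=T x2=F x3=F x4=F x5=T x6=T
  x1=T x2=F x3=F x4=T x5=T x6=T
That's 2 in total.

2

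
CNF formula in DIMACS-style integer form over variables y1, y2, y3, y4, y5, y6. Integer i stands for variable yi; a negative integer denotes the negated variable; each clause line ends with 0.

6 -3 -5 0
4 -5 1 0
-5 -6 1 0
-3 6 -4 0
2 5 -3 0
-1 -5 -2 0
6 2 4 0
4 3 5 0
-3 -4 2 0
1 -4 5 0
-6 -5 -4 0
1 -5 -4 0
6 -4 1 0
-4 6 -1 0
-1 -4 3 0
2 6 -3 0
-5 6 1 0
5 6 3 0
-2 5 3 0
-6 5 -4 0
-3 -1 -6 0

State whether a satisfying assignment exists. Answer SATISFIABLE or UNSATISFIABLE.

SATISFIABLE

Branch on y1: take y1 = True.
Set y2 = False and propagate.
Try y3 = False.
  then y4 is forced to False.
  then y6 is forced to True.
  then y5 is forced to True.
Every clause has at least one true literal under this assignment.
So y1=True, y2=False, y3=False, y4=False, y5=True, y6=True is a satisfying assignment.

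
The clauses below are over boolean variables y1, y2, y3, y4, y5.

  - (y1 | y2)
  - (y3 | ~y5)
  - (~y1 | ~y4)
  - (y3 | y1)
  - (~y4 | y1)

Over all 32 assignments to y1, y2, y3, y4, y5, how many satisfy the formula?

8

Case analysis on y1 and y3:
  y1=1, y3=1: remaining (y2,y4,y5) ∈ {(0,0,0); (0,0,1); (1,0,0); (1,0,1)} — 4.
  y1=1, y3=0: remaining (y2,y4,y5) ∈ {(0,0,0); (1,0,0)} — 2.
  y1=0, y3=1: remaining (y2,y4,y5) ∈ {(1,0,0); (1,0,1)} — 2.
  y1=0, y3=0: a clause becomes empty — 0.
Total: 4 + 2 + 2 + 0 = 8.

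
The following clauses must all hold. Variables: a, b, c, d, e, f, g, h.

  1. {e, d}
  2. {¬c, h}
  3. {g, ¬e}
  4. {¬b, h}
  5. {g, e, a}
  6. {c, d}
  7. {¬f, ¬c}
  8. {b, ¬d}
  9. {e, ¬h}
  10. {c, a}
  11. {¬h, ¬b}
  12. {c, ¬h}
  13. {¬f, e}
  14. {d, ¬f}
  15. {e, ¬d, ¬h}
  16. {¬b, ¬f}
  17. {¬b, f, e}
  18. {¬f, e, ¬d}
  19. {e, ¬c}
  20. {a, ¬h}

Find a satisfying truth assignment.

Pure literal: a appears only positively; assign a = True.
Pure literal: g appears only positively; assign g = True.
Branch on b: take b = False.
  then d is forced to False.
  then e is forced to True.
  then c is forced to True.
  then h is forced to True.
  then f is forced to False.
Every clause has at least one true literal under this assignment.
Check each clause:
  1. {d, e} — e is true.
  2. {h, ¬c} — h is true.
  3. {g, ¬e} — g is true.
  4. {h, ¬b} — h is true.
  5. {a, g, e} — a is true.
  6. {d, c} — c is true.
  7. {¬c, ¬f} — ¬f is true.
  8. {b, ¬d} — ¬d is true.
  9. {e, ¬h} — e is true.
  10. {c, a} — a is true.
  11. {¬h, ¬b} — ¬b is true.
  12. {¬h, c} — c is true.
  13. {e, ¬f} — ¬f is true.
  14. {d, ¬f} — ¬f is true.
  15. {¬h, ¬d, e} — ¬d is true.
  16. {¬b, ¬f} — ¬f is true.
  17. {f, ¬b, e} — e is true.
  18. {¬d, ¬f, e} — ¬f is true.
  19. {¬c, e} — e is true.
  20. {a, ¬h} — a is true.

a=True, b=False, c=True, d=False, e=True, f=False, g=True, h=True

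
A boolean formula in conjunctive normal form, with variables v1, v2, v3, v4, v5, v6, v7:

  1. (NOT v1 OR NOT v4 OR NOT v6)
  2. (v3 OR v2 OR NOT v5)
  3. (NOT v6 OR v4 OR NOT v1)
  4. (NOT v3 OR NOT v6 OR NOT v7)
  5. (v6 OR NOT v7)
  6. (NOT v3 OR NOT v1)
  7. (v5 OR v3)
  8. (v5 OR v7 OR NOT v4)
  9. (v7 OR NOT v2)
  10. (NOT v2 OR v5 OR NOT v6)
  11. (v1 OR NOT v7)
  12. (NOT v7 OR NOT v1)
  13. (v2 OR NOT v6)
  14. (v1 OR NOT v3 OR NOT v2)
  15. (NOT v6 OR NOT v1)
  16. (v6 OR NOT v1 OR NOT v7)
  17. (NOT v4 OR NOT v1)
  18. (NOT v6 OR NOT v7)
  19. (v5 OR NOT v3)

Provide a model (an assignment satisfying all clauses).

Branch on v1: take v1 = False.
  then v7 is forced to False.
  then v2 is forced to False.
  then v6 is forced to False.
Branch on v3: take v3 = True.
  then v5 is forced to True.
v4 is now unconstrained; take v4 = False.
Every clause has at least one true literal under this assignment.

v1=F, v2=F, v3=T, v4=F, v5=T, v6=F, v7=F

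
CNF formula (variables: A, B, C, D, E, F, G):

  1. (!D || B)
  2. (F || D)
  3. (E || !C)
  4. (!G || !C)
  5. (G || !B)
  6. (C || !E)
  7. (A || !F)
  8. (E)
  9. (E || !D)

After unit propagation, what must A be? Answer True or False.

True

Unit clause (E) sets E = True.
(!E || C) with E = True leaves only C, so C = True.
From (!G || !C) and C = True: G = False.
(G || !B): since G = False, the clause reduces to (!B). B = False.
(B || !D) with B = False leaves only !D, so D = False.
(F || D): since D = False, the clause reduces to (F). F = True.
In (!F || A), !F is now false; A must hold, so A = True.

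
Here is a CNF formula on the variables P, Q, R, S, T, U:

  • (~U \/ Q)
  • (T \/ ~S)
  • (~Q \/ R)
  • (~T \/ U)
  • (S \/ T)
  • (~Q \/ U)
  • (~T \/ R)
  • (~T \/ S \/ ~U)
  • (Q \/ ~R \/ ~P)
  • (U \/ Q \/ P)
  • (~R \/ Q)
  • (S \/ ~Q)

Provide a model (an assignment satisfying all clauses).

Branch on P: take P = True.
The remaining clauses are satisfied by Q = True, R = True, S = True, T = True, U = True.
Every clause has at least one true literal under this assignment.
Check each clause:
  1. (~U \/ Q) — Q is true.
  2. (T \/ ~S) — T is true.
  3. (~Q \/ R) — R is true.
  4. (~T \/ U) — U is true.
  5. (T \/ S) — S is true.
  6. (~Q \/ U) — U is true.
  7. (R \/ ~T) — R is true.
  8. (S \/ ~T \/ ~U) — S is true.
  9. (Q \/ ~P \/ ~R) — Q is true.
  10. (P \/ U \/ Q) — P is true.
  11. (~R \/ Q) — Q is true.
  12. (~Q \/ S) — S is true.

P=True  Q=True  R=True  S=True  T=True  U=True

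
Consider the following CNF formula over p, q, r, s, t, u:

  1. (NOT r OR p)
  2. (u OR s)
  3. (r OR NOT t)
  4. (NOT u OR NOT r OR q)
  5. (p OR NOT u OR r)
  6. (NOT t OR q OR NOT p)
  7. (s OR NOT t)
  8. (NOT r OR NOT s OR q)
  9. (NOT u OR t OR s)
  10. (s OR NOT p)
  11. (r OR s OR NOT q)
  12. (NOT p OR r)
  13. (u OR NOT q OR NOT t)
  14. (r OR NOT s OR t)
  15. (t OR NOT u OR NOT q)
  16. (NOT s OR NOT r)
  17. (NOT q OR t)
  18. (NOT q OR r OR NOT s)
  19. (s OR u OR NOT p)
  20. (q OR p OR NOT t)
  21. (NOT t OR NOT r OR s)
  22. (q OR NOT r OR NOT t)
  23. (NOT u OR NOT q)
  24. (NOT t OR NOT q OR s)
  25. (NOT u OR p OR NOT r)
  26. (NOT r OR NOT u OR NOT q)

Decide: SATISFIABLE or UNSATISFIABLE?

UNSATISFIABLE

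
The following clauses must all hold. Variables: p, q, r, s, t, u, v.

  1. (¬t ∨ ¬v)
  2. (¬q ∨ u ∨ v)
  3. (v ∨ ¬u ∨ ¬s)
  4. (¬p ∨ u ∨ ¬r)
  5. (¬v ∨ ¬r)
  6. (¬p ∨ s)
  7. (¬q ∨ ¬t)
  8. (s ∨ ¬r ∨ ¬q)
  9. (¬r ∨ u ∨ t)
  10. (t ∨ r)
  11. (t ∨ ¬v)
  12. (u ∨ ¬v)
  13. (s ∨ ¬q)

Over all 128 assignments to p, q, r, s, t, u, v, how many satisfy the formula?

The models are:
  p=F q=F r=F s=F t=T u=F v=F
  p=F q=F r=F s=F t=T u=T v=F
  p=F q=F r=F s=T t=T u=F v=F
  p=F q=F r=T s=F t=F u=T v=F
  p=F q=F r=T s=F t=T u=F v=F
  p=F q=F r=T s=F t=T u=T v=F
  p=F q=F r=T s=T t=T u=F v=F
  p=T q=F r=F s=T t=T u=F v=F
That's 8 in total.

8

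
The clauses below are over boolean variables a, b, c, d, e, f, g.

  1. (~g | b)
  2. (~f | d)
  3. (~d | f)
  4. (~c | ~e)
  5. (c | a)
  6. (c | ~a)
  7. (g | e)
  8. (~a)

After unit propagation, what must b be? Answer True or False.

Unit clause (~a) sets a = False.
In (a | c), a is now false; c must hold, so c = True.
From (~e | ~c) and c = True: e = False.
(g | e) with e = False leaves only g, so g = True.
(b | ~g): since g = True, the clause reduces to (b). b = True.

True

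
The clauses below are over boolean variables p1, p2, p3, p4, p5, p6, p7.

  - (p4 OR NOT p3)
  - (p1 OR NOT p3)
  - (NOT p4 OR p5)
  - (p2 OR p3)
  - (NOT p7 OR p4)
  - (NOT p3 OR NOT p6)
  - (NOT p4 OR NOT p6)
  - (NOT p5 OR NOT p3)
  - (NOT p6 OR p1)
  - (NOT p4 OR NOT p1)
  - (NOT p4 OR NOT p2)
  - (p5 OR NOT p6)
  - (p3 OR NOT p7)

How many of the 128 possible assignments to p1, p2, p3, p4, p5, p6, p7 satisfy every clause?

5

Satisfying assignments:
  p1=F p2=T p3=F p4=F p5=F p6=F p7=F
  p1=F p2=T p3=F p4=F p5=T p6=F p7=F
  p1=T p2=T p3=F p4=F p5=F p6=F p7=F
  p1=T p2=T p3=F p4=F p5=T p6=F p7=F
  p1=T p2=T p3=F p4=F p5=T p6=T p7=F
That's 5 in total.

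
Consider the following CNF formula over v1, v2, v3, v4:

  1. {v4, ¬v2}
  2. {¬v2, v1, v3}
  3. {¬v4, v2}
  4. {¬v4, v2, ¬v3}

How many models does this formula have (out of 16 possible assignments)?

The models are:
  v1=0 v2=0 v3=0 v4=0
  v1=0 v2=0 v3=1 v4=0
  v1=0 v2=1 v3=1 v4=1
  v1=1 v2=0 v3=0 v4=0
  v1=1 v2=0 v3=1 v4=0
  v1=1 v2=1 v3=0 v4=1
  v1=1 v2=1 v3=1 v4=1
Count: 7.

7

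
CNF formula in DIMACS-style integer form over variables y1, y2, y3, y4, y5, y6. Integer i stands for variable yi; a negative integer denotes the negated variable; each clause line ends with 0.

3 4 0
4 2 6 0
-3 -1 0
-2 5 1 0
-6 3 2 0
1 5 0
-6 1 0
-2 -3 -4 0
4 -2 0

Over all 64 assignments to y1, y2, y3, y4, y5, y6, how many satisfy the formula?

9

Case analysis on y2 and y1:
  y2=T, y1=T: remaining (y3,y4,y5,y6) ∈ {(F,T,F,F); (F,T,F,T); (F,T,T,F); (F,T,T,T)} — 4.
  y2=T, y1=F: remaining (y3,y4,y5,y6) ∈ {(F,T,T,F)} — 1.
  y2=F, y1=T: remaining (y3,y4,y5,y6) ∈ {(F,T,F,F); (F,T,T,F)} — 2.
  y2=F, y1=F: remaining (y3,y4,y5,y6) ∈ {(F,T,T,F); (T,T,T,F)} — 2.
Total: 4 + 1 + 2 + 2 = 9.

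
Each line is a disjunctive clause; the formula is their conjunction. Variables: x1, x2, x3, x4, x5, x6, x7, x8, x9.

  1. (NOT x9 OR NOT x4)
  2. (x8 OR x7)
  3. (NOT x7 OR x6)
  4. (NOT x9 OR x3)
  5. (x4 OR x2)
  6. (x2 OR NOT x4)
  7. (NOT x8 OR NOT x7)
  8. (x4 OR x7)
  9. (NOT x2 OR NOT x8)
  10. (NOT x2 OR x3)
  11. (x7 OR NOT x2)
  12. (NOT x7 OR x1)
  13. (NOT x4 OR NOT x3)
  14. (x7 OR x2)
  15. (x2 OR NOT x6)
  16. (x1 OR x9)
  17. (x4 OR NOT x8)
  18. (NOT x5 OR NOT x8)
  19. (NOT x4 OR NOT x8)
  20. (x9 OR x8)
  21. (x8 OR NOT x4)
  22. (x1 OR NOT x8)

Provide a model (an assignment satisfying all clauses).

x1=True, x2=True, x3=True, x4=False, x5=False, x6=True, x7=True, x8=False, x9=True

Check each clause:
  1. (NOT x9 OR NOT x4) — NOT x4 is true.
  2. (x8 OR x7) — x7 is true.
  3. (x6 OR NOT x7) — x6 is true.
  4. (x3 OR NOT x9) — x3 is true.
  5. (x2 OR x4) — x2 is true.
  6. (NOT x4 OR x2) — x2 is true.
  7. (NOT x8 OR NOT x7) — NOT x8 is true.
  8. (x4 OR x7) — x7 is true.
  9. (NOT x2 OR NOT x8) — NOT x8 is true.
  10. (NOT x2 OR x3) — x3 is true.
  11. (x7 OR NOT x2) — x7 is true.
  12. (NOT x7 OR x1) — x1 is true.
  13. (NOT x4 OR NOT x3) — NOT x4 is true.
  14. (x7 OR x2) — x2 is true.
  15. (NOT x6 OR x2) — x2 is true.
  16. (x1 OR x9) — x1 is true.
  17. (NOT x8 OR x4) — NOT x8 is true.
  18. (NOT x8 OR NOT x5) — NOT x8 is true.
  19. (NOT x4 OR NOT x8) — NOT x8 is true.
  20. (x9 OR x8) — x9 is true.
  21. (NOT x4 OR x8) — NOT x4 is true.
  22. (NOT x8 OR x1) — NOT x8 is true.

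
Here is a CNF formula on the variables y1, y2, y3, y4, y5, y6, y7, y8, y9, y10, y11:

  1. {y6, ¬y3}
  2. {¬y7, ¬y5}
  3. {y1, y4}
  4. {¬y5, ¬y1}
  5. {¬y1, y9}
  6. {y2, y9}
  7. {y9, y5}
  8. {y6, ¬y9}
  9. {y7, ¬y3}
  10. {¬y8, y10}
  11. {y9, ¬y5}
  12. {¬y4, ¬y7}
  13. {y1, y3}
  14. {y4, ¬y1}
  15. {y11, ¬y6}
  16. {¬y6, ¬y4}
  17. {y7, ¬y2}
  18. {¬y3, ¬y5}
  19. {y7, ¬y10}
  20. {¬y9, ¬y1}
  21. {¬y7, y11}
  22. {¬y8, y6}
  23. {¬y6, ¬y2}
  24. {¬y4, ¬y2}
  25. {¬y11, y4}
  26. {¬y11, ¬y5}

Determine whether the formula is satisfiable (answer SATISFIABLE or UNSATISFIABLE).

UNSATISFIABLE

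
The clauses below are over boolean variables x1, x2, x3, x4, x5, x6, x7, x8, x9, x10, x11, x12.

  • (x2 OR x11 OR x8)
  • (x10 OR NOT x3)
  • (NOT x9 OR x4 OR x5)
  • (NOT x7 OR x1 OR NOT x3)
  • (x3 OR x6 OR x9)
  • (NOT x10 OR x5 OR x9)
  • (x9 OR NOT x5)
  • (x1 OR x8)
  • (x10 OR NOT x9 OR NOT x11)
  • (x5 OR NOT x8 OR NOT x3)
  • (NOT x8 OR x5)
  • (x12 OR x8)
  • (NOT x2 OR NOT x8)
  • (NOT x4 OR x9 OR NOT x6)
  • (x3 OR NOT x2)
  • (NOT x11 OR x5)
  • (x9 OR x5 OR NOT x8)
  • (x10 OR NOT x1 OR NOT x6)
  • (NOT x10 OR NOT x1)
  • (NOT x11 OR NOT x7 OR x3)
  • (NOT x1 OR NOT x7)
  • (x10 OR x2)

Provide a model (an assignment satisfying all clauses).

x1=F, x2=F, x3=T, x4=F, x5=T, x6=F, x7=F, x8=T, x9=T, x10=T, x11=F, x12=F

x7 occurs only negated in the remaining clauses — set x7 = False.
Branch on x1: take x1 = False.
  then x8 is forced to True.
  then x5 is forced to True.
  then x9 is forced to True.
  then x2 is forced to False.
  then x10 is forced to True.
x3, x4, x6, x11, x12 are now unconstrained; take x3 = True, x4 = False, x6 = False, x11 = False, x12 = False.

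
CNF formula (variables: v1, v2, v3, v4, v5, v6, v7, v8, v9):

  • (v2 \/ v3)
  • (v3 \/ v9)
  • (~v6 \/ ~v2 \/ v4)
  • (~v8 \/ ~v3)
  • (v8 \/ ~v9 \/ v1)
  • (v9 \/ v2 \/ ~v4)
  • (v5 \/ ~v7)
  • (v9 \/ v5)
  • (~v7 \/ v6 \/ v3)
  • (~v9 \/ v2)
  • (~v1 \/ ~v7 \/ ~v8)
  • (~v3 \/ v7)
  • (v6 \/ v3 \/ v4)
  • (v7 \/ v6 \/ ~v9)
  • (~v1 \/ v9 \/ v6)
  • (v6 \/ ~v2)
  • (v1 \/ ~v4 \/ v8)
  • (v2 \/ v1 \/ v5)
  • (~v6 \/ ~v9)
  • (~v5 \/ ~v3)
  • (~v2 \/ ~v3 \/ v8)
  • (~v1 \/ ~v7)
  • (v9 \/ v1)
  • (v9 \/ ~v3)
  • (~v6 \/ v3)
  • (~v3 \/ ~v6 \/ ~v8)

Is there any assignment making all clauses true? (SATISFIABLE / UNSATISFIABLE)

UNSATISFIABLE

v3 = True:
  propagation gives v8=False, v7=True, v5=True; an empty clause results — contradiction.
v3 = False:
  propagation gives v2=True, v9=True, v6=True; an empty clause results — contradiction.
Every branch closes, so no satisfying assignment exists.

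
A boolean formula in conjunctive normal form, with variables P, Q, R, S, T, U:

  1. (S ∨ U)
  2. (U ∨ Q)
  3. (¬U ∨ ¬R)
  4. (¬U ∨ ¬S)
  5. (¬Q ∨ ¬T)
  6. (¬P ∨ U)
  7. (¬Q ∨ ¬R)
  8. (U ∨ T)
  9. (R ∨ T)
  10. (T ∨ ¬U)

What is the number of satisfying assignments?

The models are:
  P=0 Q=0 R=0 S=0 T=1 U=1
  P=1 Q=0 R=0 S=0 T=1 U=1
Count: 2.

2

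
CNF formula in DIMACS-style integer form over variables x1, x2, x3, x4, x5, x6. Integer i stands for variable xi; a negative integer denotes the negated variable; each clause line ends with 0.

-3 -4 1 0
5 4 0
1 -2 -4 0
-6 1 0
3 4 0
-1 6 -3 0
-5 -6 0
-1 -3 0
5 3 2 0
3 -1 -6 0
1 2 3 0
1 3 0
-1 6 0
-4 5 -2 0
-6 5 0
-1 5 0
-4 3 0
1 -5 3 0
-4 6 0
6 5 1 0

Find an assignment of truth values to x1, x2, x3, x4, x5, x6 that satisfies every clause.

x1=0, x2=1, x3=1, x4=0, x5=1, x6=0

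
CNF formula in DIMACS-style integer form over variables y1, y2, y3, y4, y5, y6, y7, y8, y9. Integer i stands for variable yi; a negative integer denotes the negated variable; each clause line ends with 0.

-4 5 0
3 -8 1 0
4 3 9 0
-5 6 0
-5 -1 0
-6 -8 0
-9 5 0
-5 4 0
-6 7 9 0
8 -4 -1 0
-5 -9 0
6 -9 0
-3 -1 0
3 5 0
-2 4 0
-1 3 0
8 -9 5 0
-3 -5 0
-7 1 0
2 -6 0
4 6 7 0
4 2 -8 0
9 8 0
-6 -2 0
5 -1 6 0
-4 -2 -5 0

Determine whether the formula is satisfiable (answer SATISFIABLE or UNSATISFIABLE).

UNSATISFIABLE

y5 = True:
  propagation gives y6=True, y1=False, y8=False, y4=True; an empty clause results — contradiction.
y5 = False:
  propagation gives y4=False, y9=False, y3=True, y1=False; an empty clause results — contradiction.
Every branch closes, so no satisfying assignment exists.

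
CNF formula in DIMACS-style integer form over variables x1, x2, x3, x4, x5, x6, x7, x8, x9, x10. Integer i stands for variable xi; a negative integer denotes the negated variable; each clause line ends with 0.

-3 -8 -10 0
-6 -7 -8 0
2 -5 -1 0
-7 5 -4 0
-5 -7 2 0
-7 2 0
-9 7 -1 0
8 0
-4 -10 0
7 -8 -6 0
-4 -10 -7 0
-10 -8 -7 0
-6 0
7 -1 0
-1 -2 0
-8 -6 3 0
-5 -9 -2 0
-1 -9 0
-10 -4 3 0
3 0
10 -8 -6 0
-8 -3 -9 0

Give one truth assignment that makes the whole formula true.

Unit propagation: (x8) forces x8 = True.
(NOT x6) is a unit clause, so x6 = False.
Unit propagation: (x3) forces x3 = True.
Unit propagation: (NOT x10) forces x10 = False.
Unit propagation: (NOT x9) forces x9 = False.
x1 occurs only negated in the remaining clauses — set x1 = False.
Pure literal: x4 appears only negated; assign x4 = False.
Branch on x2: take x2 = True.
x5, x7 are now unconstrained; take x5 = True, x7 = True.
Check each clause:
  1. (NOT x10 OR NOT x3 OR NOT x8) — NOT x10 is true.
  2. (NOT x7 OR NOT x6 OR NOT x8) — NOT x6 is true.
  3. (NOT x1 OR x2 OR NOT x5) — x2 is true.
  4. (NOT x7 OR x5 OR NOT x4) — NOT x4 is true.
  5. (x2 OR NOT x7 OR NOT x5) — x2 is true.
  6. (x2 OR NOT x7) — x2 is true.
  7. (NOT x9 OR x7 OR NOT x1) — NOT x9 is true.
  8. (x8) — x8 is true.
  9. (NOT x4 OR NOT x10) — NOT x4 is true.
  10. (NOT x8 OR NOT x6 OR x7) — NOT x6 is true.
  11. (NOT x7 OR NOT x10 OR NOT x4) — NOT x4 is true.
  12. (NOT x10 OR NOT x8 OR NOT x7) — NOT x10 is true.
  13. (NOT x6) — NOT x6 is true.
  14. (x7 OR NOT x1) — NOT x1 is true.
  15. (NOT x1 OR NOT x2) — NOT x1 is true.
  16. (NOT x8 OR NOT x6 OR x3) — NOT x6 is true.
  17. (NOT x2 OR NOT x9 OR NOT x5) — NOT x9 is true.
  18. (NOT x1 OR NOT x9) — NOT x1 is true.
  19. (NOT x4 OR x3 OR NOT x10) — x3 is true.
  20. (x3) — x3 is true.
  21. (x10 OR NOT x6 OR NOT x8) — NOT x6 is true.
  22. (NOT x9 OR NOT x8 OR NOT x3) — NOT x9 is true.

x1 = False, x2 = True, x3 = True, x4 = False, x5 = True, x6 = False, x7 = True, x8 = True, x9 = False, x10 = False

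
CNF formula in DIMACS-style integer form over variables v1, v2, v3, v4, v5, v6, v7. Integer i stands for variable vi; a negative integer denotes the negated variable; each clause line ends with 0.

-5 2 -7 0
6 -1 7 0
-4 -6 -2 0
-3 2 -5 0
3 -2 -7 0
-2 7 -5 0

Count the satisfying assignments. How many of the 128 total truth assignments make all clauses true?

54

Split on v2, then v7.
  v2=T, v7=T: v1, v5 free; 3 ways for (v3,v4,v6) × 2^2 = 12.
  v2=T, v7=F: v3 free; 4 ways for (v1,v4,v5,v6) × 2^1 = 8.
  v2=F, v7=T: forces v5=F; v1, v3, v4, v6 free → 2^4 = 16.
  v2=F, v7=F: v4 free; 9 ways for (v1,v3,v5,v6) × 2^1 = 18.
Total: 12 + 8 + 16 + 18 = 54.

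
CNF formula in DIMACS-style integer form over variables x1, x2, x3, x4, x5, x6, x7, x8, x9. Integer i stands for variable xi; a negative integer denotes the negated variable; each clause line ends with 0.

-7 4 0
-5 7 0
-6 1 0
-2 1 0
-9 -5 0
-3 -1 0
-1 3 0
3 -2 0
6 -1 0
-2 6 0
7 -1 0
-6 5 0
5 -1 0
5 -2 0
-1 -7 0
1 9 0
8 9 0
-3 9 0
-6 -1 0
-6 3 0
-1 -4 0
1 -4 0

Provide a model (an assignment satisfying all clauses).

x1=False, x2=False, x3=False, x4=False, x5=False, x6=False, x7=False, x8=True, x9=True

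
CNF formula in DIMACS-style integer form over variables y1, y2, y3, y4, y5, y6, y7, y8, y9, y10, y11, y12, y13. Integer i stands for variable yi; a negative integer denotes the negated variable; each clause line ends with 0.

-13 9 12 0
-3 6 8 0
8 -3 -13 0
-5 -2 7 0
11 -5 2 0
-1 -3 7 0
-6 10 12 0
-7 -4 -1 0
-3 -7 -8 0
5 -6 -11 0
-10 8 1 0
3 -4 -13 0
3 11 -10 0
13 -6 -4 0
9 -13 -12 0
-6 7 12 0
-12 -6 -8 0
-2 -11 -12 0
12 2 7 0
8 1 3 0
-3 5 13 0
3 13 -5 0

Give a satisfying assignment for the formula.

Pure literal: y4 appears only negated; assign y4 = False.
Try y1 = True.
Branch on y2: take y2 = False.
Try y3 = True.
  then y7 is forced to True.
  then y8 is forced to False.
  then y6 is forced to True.
  then y13 is forced to False.
  then y5 is forced to True.
  then y11 is forced to True.
For the remaining variables, y9 = False, y10 = False, y12 = True works.
Every clause has at least one true literal under this assignment.

y1 = True, y2 = False, y3 = True, y4 = False, y5 = True, y6 = True, y7 = True, y8 = False, y9 = False, y10 = False, y11 = True, y12 = True, y13 = False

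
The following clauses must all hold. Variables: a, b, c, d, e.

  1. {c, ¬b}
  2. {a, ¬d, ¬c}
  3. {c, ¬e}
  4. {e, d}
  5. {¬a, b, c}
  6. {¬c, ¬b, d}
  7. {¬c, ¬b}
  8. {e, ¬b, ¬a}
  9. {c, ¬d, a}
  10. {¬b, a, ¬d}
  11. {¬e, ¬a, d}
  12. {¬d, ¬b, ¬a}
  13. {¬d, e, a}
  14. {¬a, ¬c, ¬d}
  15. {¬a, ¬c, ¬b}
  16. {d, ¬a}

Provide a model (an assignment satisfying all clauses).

Branch on a: take a = False.
For the remaining variables, b = False, c = True, d = False, e = True works.

a = False  b = False  c = True  d = False  e = True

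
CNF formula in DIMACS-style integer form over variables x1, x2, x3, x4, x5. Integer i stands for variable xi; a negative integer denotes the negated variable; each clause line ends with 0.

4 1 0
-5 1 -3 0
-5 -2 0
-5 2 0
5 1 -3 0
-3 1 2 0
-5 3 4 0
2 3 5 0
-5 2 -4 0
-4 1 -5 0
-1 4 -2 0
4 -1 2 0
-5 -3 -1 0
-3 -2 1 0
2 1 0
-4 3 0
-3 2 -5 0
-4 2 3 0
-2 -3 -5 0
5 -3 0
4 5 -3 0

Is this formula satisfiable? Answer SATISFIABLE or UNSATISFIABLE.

UNSATISFIABLE

x3 = True:
  propagation gives x5=True, x1=True; an empty clause results — contradiction.
x3 = False:
  propagation gives x4=False, x1=True, x5=False, x2=True; an empty clause results — contradiction.
Every branch closes, so no satisfying assignment exists.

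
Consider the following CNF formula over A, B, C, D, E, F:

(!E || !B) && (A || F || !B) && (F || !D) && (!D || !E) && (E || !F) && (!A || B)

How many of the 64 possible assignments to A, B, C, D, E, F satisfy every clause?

Case analysis on B and E:
  B=T, E=T: a clause becomes empty — 0.
  B=T, E=F: remaining (A,C,D,F) ∈ {(T,F,F,F); (T,T,F,F)} — 2.
  B=F, E=T: remaining (A,C,D,F) ∈ {(F,F,F,F); (F,F,F,T); (F,T,F,F); (F,T,F,T)} — 4.
  B=F, E=F: remaining (A,C,D,F) ∈ {(F,F,F,F); (F,T,F,F)} — 2.
Total: 0 + 2 + 4 + 2 = 8.

8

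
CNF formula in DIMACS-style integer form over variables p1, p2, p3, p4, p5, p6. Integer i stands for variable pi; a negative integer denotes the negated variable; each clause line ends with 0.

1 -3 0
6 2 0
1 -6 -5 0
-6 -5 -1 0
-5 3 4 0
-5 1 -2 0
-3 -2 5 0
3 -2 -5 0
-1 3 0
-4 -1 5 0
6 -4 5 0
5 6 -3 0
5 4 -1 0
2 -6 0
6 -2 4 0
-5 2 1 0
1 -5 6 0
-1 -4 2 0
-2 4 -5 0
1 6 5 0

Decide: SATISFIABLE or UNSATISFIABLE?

SATISFIABLE

Set p1 = False and propagate.
  then p3 is forced to False.
Branch on p2: take p2 = True.
  then p5 is forced to False.
  then p6 is forced to True.
p4 is now unconstrained; take p4 = False.
Every clause has at least one true literal under this assignment.
So p1=False, p2=True, p3=False, p4=False, p5=False, p6=True is a satisfying assignment.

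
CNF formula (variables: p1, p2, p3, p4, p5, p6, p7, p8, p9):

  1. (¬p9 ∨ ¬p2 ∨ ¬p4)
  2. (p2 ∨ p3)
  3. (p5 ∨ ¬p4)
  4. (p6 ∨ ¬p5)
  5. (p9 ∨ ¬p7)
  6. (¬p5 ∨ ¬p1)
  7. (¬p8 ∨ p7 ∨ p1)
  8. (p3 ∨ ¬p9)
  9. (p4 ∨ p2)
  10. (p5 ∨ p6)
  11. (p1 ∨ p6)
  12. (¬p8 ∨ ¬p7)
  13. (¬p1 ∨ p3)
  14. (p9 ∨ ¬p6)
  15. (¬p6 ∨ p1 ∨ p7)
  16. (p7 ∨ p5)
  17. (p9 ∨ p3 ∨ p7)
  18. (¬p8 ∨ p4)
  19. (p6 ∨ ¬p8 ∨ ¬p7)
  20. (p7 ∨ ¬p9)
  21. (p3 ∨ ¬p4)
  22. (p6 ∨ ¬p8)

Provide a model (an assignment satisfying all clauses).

p1=F  p2=T  p3=T  p4=F  p5=T  p6=T  p7=T  p8=F  p9=T

Check each clause:
  1. (¬p9 ∨ ¬p2 ∨ ¬p4) — ¬p4 is true.
  2. (p3 ∨ p2) — p2 is true.
  3. (¬p4 ∨ p5) — ¬p4 is true.
  4. (p6 ∨ ¬p5) — p6 is true.
  5. (p9 ∨ ¬p7) — p9 is true.
  6. (¬p1 ∨ ¬p5) — ¬p1 is true.
  7. (p7 ∨ p1 ∨ ¬p8) — ¬p8 is true.
  8. (¬p9 ∨ p3) — p3 is true.
  9. (p2 ∨ p4) — p2 is true.
  10. (p6 ∨ p5) — p5 is true.
  11. (p6 ∨ p1) — p6 is true.
  12. (¬p7 ∨ ¬p8) — ¬p8 is true.
  13. (p3 ∨ ¬p1) — p3 is true.
  14. (¬p6 ∨ p9) — p9 is true.
  15. (¬p6 ∨ p1 ∨ p7) — p7 is true.
  16. (p5 ∨ p7) — p5 is true.
  17. (p7 ∨ p3 ∨ p9) — p9 is true.
  18. (¬p8 ∨ p4) — ¬p8 is true.
  19. (p6 ∨ ¬p7 ∨ ¬p8) — ¬p8 is true.
  20. (p7 ∨ ¬p9) — p7 is true.
  21. (¬p4 ∨ p3) — p3 is true.
  22. (p6 ∨ ¬p8) — ¬p8 is true.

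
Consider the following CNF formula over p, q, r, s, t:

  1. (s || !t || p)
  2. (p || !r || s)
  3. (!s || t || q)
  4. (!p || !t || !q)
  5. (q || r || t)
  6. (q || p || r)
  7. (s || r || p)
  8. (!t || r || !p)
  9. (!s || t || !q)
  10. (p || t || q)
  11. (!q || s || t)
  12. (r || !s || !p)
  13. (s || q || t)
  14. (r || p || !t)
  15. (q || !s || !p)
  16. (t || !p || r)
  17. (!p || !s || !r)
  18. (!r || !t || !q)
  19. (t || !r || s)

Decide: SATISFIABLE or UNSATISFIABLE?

SATISFIABLE

Branch on p: take p = True.
Try q = False.
  then s is forced to False.
  then t is forced to True.
  then r is forced to True.
So p=1, q=0, r=1, s=0, t=1 is a satisfying assignment.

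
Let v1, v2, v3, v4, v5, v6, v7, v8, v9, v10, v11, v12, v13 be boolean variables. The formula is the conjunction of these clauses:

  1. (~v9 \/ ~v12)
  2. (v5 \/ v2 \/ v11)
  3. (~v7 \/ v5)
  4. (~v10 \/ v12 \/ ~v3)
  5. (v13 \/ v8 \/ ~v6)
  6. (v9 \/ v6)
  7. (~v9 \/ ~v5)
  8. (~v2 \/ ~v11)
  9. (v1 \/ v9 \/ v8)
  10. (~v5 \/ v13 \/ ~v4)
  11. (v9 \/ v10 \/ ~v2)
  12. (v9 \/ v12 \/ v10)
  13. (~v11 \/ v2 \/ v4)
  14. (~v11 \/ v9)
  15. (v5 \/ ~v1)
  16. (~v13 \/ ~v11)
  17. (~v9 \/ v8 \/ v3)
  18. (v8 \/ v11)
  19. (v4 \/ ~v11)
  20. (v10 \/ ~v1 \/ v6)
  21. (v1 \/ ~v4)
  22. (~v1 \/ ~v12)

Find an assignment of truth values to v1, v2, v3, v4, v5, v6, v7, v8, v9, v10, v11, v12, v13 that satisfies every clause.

v1=False, v2=False, v3=False, v4=False, v5=True, v6=True, v7=True, v8=True, v9=False, v10=False, v11=False, v12=True, v13=False

v8 occurs only positively in the remaining clauses — set v8 = True.
Try v1 = False.
  then v4 is forced to False.
  then v11 is forced to False.
Try v2 = False.
  then v5 is forced to True.
  then v9 is forced to False.
  then v6 is forced to True.
For the remaining variables, v3 = False, v7 = True, v10 = False, v12 = True, v13 = False works.
Every clause has at least one true literal under this assignment.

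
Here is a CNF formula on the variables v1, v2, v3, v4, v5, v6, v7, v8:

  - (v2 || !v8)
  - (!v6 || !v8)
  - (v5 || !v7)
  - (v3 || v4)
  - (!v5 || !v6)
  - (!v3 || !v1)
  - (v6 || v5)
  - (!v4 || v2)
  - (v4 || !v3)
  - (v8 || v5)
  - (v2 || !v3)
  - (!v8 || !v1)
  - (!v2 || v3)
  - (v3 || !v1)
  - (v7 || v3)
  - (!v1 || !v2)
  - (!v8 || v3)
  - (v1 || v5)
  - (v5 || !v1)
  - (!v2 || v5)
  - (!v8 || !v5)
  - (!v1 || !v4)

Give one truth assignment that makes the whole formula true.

v1=False  v2=True  v3=True  v4=True  v5=True  v6=False  v7=True  v8=False

Branch on v1: take v1 = False.
  then v5 is forced to True.
  then v6 is forced to False.
  then v8 is forced to False.
The remaining clauses are satisfied by v2 = True, v3 = True, v4 = True, v7 = True.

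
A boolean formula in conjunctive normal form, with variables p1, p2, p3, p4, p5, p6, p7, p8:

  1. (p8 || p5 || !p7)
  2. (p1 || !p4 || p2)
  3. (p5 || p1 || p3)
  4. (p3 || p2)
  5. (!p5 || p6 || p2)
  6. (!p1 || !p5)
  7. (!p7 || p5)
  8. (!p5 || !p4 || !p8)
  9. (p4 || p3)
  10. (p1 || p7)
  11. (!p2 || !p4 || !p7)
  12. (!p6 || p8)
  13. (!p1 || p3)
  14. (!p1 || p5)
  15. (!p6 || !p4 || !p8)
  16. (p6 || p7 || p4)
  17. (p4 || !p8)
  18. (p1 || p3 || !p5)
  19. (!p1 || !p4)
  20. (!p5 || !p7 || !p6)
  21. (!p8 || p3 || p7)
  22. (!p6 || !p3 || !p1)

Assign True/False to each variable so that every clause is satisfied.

p1=0, p2=1, p3=1, p4=0, p5=1, p6=0, p7=1, p8=0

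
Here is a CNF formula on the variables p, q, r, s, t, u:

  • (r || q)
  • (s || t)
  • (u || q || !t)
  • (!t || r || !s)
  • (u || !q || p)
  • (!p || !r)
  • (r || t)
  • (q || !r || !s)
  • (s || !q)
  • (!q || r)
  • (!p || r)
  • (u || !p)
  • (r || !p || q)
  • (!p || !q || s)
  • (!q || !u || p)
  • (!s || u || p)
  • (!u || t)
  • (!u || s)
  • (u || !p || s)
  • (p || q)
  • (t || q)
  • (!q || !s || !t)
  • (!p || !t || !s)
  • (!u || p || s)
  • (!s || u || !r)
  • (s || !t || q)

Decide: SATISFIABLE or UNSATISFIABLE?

UNSATISFIABLE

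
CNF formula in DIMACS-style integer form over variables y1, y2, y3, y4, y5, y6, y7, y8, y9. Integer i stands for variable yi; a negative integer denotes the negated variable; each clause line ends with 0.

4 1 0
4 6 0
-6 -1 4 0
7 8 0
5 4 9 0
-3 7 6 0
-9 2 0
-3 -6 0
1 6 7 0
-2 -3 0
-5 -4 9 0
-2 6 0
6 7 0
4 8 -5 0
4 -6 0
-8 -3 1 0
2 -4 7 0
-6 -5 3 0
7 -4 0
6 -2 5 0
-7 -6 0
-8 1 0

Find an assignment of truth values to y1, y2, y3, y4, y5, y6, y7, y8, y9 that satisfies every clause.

y1=1  y2=0  y3=0  y4=1  y5=0  y6=0  y7=1  y8=1  y9=0

Check each clause:
  1. (y4 ∨ y1) — y1 is true.
  2. (y4 ∨ y6) — y4 is true.
  3. (¬y1 ∨ y4 ∨ ¬y6) — ¬y6 is true.
  4. (y7 ∨ y8) — y8 is true.
  5. (y9 ∨ y5 ∨ y4) — y4 is true.
  6. (y6 ∨ ¬y3 ∨ y7) — ¬y3 is true.
  7. (y2 ∨ ¬y9) — ¬y9 is true.
  8. (¬y3 ∨ ¬y6) — ¬y6 is true.
  9. (y1 ∨ y6 ∨ y7) — y1 is true.
  10. (¬y2 ∨ ¬y3) — ¬y3 is true.
  11. (¬y4 ∨ y9 ∨ ¬y5) — ¬y5 is true.
  12. (y6 ∨ ¬y2) — ¬y2 is true.
  13. (y6 ∨ y7) — y7 is true.
  14. (¬y5 ∨ y4 ∨ y8) — y8 is true.
  15. (¬y6 ∨ y4) — ¬y6 is true.
  16. (y1 ∨ ¬y3 ∨ ¬y8) — y1 is true.
  17. (¬y4 ∨ y2 ∨ y7) — y7 is true.
  18. (¬y6 ∨ ¬y5 ∨ y3) — ¬y6 is true.
  19. (¬y4 ∨ y7) — y7 is true.
  20. (y6 ∨ y5 ∨ ¬y2) — ¬y2 is true.
  21. (¬y6 ∨ ¬y7) — ¬y6 is true.
  22. (¬y8 ∨ y1) — y1 is true.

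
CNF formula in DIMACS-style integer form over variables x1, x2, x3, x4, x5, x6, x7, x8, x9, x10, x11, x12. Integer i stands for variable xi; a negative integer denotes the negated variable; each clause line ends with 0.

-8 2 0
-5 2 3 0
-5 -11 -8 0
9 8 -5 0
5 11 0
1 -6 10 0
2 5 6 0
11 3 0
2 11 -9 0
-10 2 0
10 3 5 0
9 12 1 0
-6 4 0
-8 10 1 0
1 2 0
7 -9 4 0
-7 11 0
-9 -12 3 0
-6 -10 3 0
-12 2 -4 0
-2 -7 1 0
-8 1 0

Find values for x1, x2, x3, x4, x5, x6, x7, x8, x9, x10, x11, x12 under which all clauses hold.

Pure literal: x1 appears only positively; assign x1 = True.
Branch on x2: take x2 = True.
Branch on x3: take x3 = False.
  then x11 is forced to True.
For the remaining variables, x4 = False, x5 = True, x6 = False, x7 = True, x8 = False, x9 = True, x10 = True, x12 = False works.

x1 = True, x2 = True, x3 = False, x4 = False, x5 = True, x6 = False, x7 = True, x8 = False, x9 = True, x10 = True, x11 = True, x12 = False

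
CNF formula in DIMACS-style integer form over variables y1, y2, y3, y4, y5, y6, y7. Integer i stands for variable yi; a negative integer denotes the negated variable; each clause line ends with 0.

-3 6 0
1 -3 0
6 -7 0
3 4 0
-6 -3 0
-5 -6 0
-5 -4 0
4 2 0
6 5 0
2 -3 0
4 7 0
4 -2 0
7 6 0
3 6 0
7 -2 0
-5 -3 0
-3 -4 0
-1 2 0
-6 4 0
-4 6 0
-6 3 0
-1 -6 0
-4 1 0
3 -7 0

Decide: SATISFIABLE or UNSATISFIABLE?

y6 = True:
  propagation gives y3=False; an empty clause results — contradiction.
y6 = False:
  propagation gives y3=False; an empty clause results — contradiction.
Every branch closes, so no satisfying assignment exists.

UNSATISFIABLE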